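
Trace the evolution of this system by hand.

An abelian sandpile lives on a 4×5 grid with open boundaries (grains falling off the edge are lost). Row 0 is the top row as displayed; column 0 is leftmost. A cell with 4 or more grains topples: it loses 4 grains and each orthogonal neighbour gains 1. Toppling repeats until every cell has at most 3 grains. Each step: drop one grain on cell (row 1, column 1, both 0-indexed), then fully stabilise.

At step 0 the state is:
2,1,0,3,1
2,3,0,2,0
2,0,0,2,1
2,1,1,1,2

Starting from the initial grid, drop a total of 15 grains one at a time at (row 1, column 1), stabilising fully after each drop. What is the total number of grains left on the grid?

35

[0] 2,1,0,3,1
2,3,0,2,0
2,0,0,2,1
2,1,1,1,2
[1] 2,2,0,3,1
3,0,1,2,0
2,1,0,2,1
2,1,1,1,2
[2] 2,2,0,3,1
3,1,1,2,0
2,1,0,2,1
2,1,1,1,2
[3] 2,2,0,3,1
3,2,1,2,0
2,1,0,2,1
2,1,1,1,2
[4] 2,2,0,3,1
3,3,1,2,0
2,1,0,2,1
2,1,1,1,2
[5] 3,3,0,3,1
0,1,2,2,0
3,2,0,2,1
2,1,1,1,2
[6] 3,3,0,3,1
0,2,2,2,0
3,2,0,2,1
2,1,1,1,2
[7] 3,3,0,3,1
0,3,2,2,0
3,2,0,2,1
2,1,1,1,2
[8] 0,1,1,3,1
2,1,3,2,0
3,3,0,2,1
2,1,1,1,2
[9] 0,1,1,3,1
2,2,3,2,0
3,3,0,2,1
2,1,1,1,2
[10] 0,1,1,3,1
2,3,3,2,0
3,3,0,2,1
2,1,1,1,2
[11] 1,2,2,3,1
0,3,0,3,0
1,1,2,2,1
3,2,1,1,2
[12] 1,3,2,3,1
1,0,1,3,0
1,2,2,2,1
3,2,1,1,2
[13] 1,3,2,3,1
1,1,1,3,0
1,2,2,2,1
3,2,1,1,2
[14] 1,3,2,3,1
1,2,1,3,0
1,2,2,2,1
3,2,1,1,2
[15] 1,3,2,3,1
1,3,1,3,0
1,2,2,2,1
3,2,1,1,2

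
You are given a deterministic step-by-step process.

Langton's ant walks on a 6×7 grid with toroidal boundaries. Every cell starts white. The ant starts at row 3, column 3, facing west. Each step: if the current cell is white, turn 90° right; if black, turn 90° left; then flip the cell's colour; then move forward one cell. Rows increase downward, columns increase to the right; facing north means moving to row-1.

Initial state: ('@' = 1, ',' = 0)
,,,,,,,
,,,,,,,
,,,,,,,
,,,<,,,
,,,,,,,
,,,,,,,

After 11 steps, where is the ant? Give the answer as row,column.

k=0  ,,,,,,,
,,,,,,,
,,,,,,,
,,,<,,,
,,,,,,,
,,,,,,,
k=1  ,,,,,,,
,,,,,,,
,,,^,,,
,,,@,,,
,,,,,,,
,,,,,,,
k=2  ,,,,,,,
,,,,,,,
,,,@>,,
,,,@,,,
,,,,,,,
,,,,,,,
k=3  ,,,,,,,
,,,,,,,
,,,@@,,
,,,@v,,
,,,,,,,
,,,,,,,
k=4  ,,,,,,,
,,,,,,,
,,,@@,,
,,,<@,,
,,,,,,,
,,,,,,,
k=5  ,,,,,,,
,,,,,,,
,,,@@,,
,,,,@,,
,,,v,,,
,,,,,,,
k=6  ,,,,,,,
,,,,,,,
,,,@@,,
,,,,@,,
,,<@,,,
,,,,,,,
k=7  ,,,,,,,
,,,,,,,
,,,@@,,
,,^,@,,
,,@@,,,
,,,,,,,
k=8  ,,,,,,,
,,,,,,,
,,,@@,,
,,@>@,,
,,@@,,,
,,,,,,,
k=9  ,,,,,,,
,,,,,,,
,,,@@,,
,,@@@,,
,,@v,,,
,,,,,,,
k=10  ,,,,,,,
,,,,,,,
,,,@@,,
,,@@@,,
,,@,>,,
,,,,,,,
k=11  ,,,,,,,
,,,,,,,
,,,@@,,
,,@@@,,
,,@,@,,
,,,,v,,

5,4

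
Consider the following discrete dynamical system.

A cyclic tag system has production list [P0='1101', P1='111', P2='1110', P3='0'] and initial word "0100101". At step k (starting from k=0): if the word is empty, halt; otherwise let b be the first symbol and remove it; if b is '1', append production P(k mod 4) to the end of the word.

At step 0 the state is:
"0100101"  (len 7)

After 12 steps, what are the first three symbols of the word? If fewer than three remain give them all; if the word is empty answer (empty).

011

[0] "0100101"  (len 7)
[1] "100101"  (len 6)
[2] "00101111"  (len 8)
[3] "0101111"  (len 7)
[4] "101111"  (len 6)
[5] "011111101"  (len 9)
[6] "11111101"  (len 8)
[7] "11111011110"  (len 11)
[8] "11110111100"  (len 11)
[9] "11101111001101"  (len 14)
[10] "1101111001101111"  (len 16)
[11] "1011110011011111110"  (len 19)
[12] "0111100110111111100"  (len 19)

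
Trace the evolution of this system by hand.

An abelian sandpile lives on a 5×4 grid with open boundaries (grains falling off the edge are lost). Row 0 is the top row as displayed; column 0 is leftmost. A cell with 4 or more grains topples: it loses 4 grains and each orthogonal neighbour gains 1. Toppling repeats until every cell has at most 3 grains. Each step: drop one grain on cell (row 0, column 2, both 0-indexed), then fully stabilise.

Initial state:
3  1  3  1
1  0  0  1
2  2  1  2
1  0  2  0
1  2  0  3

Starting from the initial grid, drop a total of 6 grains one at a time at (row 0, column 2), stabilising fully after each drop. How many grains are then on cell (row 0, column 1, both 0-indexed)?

3

step 0: 3  1  3  1
1  0  0  1
2  2  1  2
1  0  2  0
1  2  0  3
step 1: 3  2  0  2
1  0  1  1
2  2  1  2
1  0  2  0
1  2  0  3
step 2: 3  2  1  2
1  0  1  1
2  2  1  2
1  0  2  0
1  2  0  3
step 3: 3  2  2  2
1  0  1  1
2  2  1  2
1  0  2  0
1  2  0  3
step 4: 3  2  3  2
1  0  1  1
2  2  1  2
1  0  2  0
1  2  0  3
step 5: 3  3  0  3
1  0  2  1
2  2  1  2
1  0  2  0
1  2  0  3
step 6: 3  3  1  3
1  0  2  1
2  2  1  2
1  0  2  0
1  2  0  3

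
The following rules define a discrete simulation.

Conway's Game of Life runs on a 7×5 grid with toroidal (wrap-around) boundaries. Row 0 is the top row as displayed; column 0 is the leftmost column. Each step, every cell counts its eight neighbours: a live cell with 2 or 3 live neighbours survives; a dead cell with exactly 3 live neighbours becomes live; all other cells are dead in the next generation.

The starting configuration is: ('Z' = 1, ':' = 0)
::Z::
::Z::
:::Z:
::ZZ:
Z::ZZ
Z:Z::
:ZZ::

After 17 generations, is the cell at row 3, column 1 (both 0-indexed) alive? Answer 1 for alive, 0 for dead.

1

step 0: ::Z::
::Z::
:::Z:
::ZZ:
Z::ZZ
Z:Z::
:ZZ::
step 1: ::ZZ:
::ZZ:
:::Z:
::Z::
Z::::
Z:Z::
::ZZ:
step 2: :Z::Z
::::Z
:::Z:
:::::
:::::
::ZZZ
::::Z
step 3: :::ZZ
Z::ZZ
:::::
:::::
:::Z:
:::ZZ
::Z:Z
step 4: ::Z::
Z::Z:
::::Z
:::::
:::ZZ
::Z:Z
Z:Z::
step 5: ::ZZZ
:::ZZ
::::Z
:::ZZ
:::ZZ
ZZZ:Z
::Z::
step 6: ::Z:Z
Z:Z::
Z::::
Z::::
:Z:::
ZZZ:Z
:::::
step 7: :Z:Z:
Z::ZZ
Z:::Z
ZZ:::
::Z:Z
ZZZ::
::Z:Z
step 8: :Z:::
:ZZZ:
:::Z:
:Z:Z:
::ZZZ
Z:Z:Z
::::Z
step 9: ZZ:Z:
:Z:Z:
:Z:ZZ
:::::
:::::
ZZZ::
:Z:ZZ
step 10: :Z:Z:
:Z:Z:
Z::ZZ
:::::
:Z:::
ZZZZZ
:::Z:
step 11: :::ZZ
:Z:Z:
Z:ZZZ
Z:::Z
:Z:ZZ
ZZ:ZZ
:::::
step 12: ::ZZZ
:Z:::
::Z::
:::::
:Z:::
:Z:Z:
::Z::
step 13: :ZZZ:
:Z:::
:::::
:::::
::Z::
:Z:::
:Z::Z
step 14: :Z:Z:
:Z:::
:::::
:::::
:::::
ZZZ::
:Z:Z:
step 15: ZZ:::
::Z::
:::::
:::::
:Z:::
ZZZ::
:::ZZ
step 16: ZZZZZ
:Z:::
:::::
:::::
ZZZ::
ZZZZZ
:::ZZ
step 17: :Z:::
:Z:ZZ
:::::
:Z:::
:::::
:::::
:::::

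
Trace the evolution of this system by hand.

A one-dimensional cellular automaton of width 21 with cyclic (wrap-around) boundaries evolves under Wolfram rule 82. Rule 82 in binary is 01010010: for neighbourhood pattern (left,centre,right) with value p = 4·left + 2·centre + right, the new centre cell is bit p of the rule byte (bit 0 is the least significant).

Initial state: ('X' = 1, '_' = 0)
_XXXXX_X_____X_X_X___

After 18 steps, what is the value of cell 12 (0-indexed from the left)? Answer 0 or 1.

1

k=0  _XXXXX_X_____X_X_X___
k=1  X____X__X___X_____X__
k=2  _X__X_XX_X_X_X___X_XX
k=3  __XX___X______X_X___X
k=4  XX_XX_X_X____X___X_X_
k=5  _X__X____X__X_X_X____
k=6  X_XX_X__X_XX_____X___
k=7  ___X__XX___XX___X_X_X
k=8  X_X_XX_XX_X_XX_X_____
k=9  _____X__X____X__X___X
k=10  X___X_XX_X__X_XX_X_X_
k=11  _X_X___X__XX___X_____
k=12  X___X_X_XX_XX_X_X____
k=13  _X_X_____X__X____X__X
k=14  ____X___X_XX_X__X_XX_
k=15  ___X_X_X___X__XX___XX
k=16  X_X_____X_X_XX_XX_X_X
k=17  X__X___X_____X__X____
k=18  _XX_X_X_X___X_XX_X__X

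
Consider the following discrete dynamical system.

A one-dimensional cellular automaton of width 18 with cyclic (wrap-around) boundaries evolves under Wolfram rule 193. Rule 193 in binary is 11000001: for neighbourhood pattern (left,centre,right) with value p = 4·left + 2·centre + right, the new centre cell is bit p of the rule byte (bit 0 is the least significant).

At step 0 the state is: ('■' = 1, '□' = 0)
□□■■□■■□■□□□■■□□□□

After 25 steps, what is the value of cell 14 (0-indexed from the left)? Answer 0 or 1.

1

k=0  □□■■□■■□■□□□■■□□□□
k=1  ■□□■□□■□□□■□□■□■■■
k=2  ■□□□□□□□■□□□□□□□■■
k=3  ■□■■■■■□□□■■■■■□□■
k=4  ■□□■■■■□■□□■■■■□□□
k=5  □□□□■■■□□□□□■■■□■□
k=6  ■■■□□■■□■■■□□■■□□□
k=7  □■■□□□■□□■■□□□■□■□
k=8  □□■□■□□□□□■□■□□□□□
k=9  ■□□□□□■■■□□□□□■■■■
k=10  ■□■■■□□■■□■■■□□■■■
k=11  ■□□■■□□□■□□■■□□□■■
k=12  ■□□□■□■□□□□□■□■□□■
k=13  ■□■□□□□□■■■□□□□□□□
k=14  □□□□■■■□□■■□■■■■■□
k=15  ■■■□□■■□□□■□□■■■■□
k=16  □■■□□□■□■□□□□□■■■□
k=17  □□■□■□□□□□■■■□□■■□
k=18  ■□□□□□■■■□□■■□□□■□
k=19  □□■■■□□■■□□□■□■□□□
k=20  ■□□■■□□□■□■□□□□□■■
k=21  ■□□□■□■□□□□□■■■□□■
k=22  ■□■□□□□□■■■□□■■□□□
k=23  □□□□■■■□□■■□□□■□■□
k=24  ■■■□□■■□□□■□■□□□□□
k=25  □■■□□□■□■□□□□□■■■□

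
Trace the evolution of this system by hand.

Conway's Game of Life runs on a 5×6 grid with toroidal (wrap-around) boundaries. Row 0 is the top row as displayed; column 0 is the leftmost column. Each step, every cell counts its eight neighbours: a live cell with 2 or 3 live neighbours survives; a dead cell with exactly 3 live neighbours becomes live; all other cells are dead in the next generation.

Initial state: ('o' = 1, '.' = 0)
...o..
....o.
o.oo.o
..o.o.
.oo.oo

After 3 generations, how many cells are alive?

11

t=0: ...o..
....o.
o.oo.o
..o.o.
.oo.oo
t=1: ..oo.o
..o.oo
.oo..o
......
.oo.oo
t=2: ......
.....o
oooooo
...ooo
ooo.oo
t=3: .o..o.
.ooo.o
.oo...
......
ooo...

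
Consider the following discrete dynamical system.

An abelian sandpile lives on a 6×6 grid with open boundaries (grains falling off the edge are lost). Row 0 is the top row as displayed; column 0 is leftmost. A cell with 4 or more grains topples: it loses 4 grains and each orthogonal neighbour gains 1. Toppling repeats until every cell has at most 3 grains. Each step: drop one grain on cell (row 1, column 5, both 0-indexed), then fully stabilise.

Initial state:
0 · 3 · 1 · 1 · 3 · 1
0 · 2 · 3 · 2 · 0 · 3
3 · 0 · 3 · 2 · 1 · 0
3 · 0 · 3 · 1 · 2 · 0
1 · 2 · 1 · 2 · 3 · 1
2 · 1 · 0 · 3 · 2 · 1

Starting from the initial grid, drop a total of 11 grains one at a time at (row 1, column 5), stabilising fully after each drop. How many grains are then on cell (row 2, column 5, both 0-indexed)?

0) 0 · 3 · 1 · 1 · 3 · 1
0 · 2 · 3 · 2 · 0 · 3
3 · 0 · 3 · 2 · 1 · 0
3 · 0 · 3 · 1 · 2 · 0
1 · 2 · 1 · 2 · 3 · 1
2 · 1 · 0 · 3 · 2 · 1
1) 0 · 3 · 1 · 1 · 3 · 2
0 · 2 · 3 · 2 · 1 · 0
3 · 0 · 3 · 2 · 1 · 1
3 · 0 · 3 · 1 · 2 · 0
1 · 2 · 1 · 2 · 3 · 1
2 · 1 · 0 · 3 · 2 · 1
2) 0 · 3 · 1 · 1 · 3 · 2
0 · 2 · 3 · 2 · 1 · 1
3 · 0 · 3 · 2 · 1 · 1
3 · 0 · 3 · 1 · 2 · 0
1 · 2 · 1 · 2 · 3 · 1
2 · 1 · 0 · 3 · 2 · 1
3) 0 · 3 · 1 · 1 · 3 · 2
0 · 2 · 3 · 2 · 1 · 2
3 · 0 · 3 · 2 · 1 · 1
3 · 0 · 3 · 1 · 2 · 0
1 · 2 · 1 · 2 · 3 · 1
2 · 1 · 0 · 3 · 2 · 1
4) 0 · 3 · 1 · 1 · 3 · 2
0 · 2 · 3 · 2 · 1 · 3
3 · 0 · 3 · 2 · 1 · 1
3 · 0 · 3 · 1 · 2 · 0
1 · 2 · 1 · 2 · 3 · 1
2 · 1 · 0 · 3 · 2 · 1
5) 0 · 3 · 1 · 1 · 3 · 3
0 · 2 · 3 · 2 · 2 · 0
3 · 0 · 3 · 2 · 1 · 2
3 · 0 · 3 · 1 · 2 · 0
1 · 2 · 1 · 2 · 3 · 1
2 · 1 · 0 · 3 · 2 · 1
6) 0 · 3 · 1 · 1 · 3 · 3
0 · 2 · 3 · 2 · 2 · 1
3 · 0 · 3 · 2 · 1 · 2
3 · 0 · 3 · 1 · 2 · 0
1 · 2 · 1 · 2 · 3 · 1
2 · 1 · 0 · 3 · 2 · 1
7) 0 · 3 · 1 · 1 · 3 · 3
0 · 2 · 3 · 2 · 2 · 2
3 · 0 · 3 · 2 · 1 · 2
3 · 0 · 3 · 1 · 2 · 0
1 · 2 · 1 · 2 · 3 · 1
2 · 1 · 0 · 3 · 2 · 1
8) 0 · 3 · 1 · 1 · 3 · 3
0 · 2 · 3 · 2 · 2 · 3
3 · 0 · 3 · 2 · 1 · 2
3 · 0 · 3 · 1 · 2 · 0
1 · 2 · 1 · 2 · 3 · 1
2 · 1 · 0 · 3 · 2 · 1
9) 0 · 3 · 1 · 2 · 1 · 1
0 · 2 · 3 · 3 · 0 · 2
3 · 0 · 3 · 2 · 2 · 3
3 · 0 · 3 · 1 · 2 · 0
1 · 2 · 1 · 2 · 3 · 1
2 · 1 · 0 · 3 · 2 · 1
10) 0 · 3 · 1 · 2 · 1 · 1
0 · 2 · 3 · 3 · 0 · 3
3 · 0 · 3 · 2 · 2 · 3
3 · 0 · 3 · 1 · 2 · 0
1 · 2 · 1 · 2 · 3 · 1
2 · 1 · 0 · 3 · 2 · 1
11) 0 · 3 · 1 · 2 · 1 · 2
0 · 2 · 3 · 3 · 1 · 1
3 · 0 · 3 · 2 · 3 · 0
3 · 0 · 3 · 1 · 2 · 1
1 · 2 · 1 · 2 · 3 · 1
2 · 1 · 0 · 3 · 2 · 1

0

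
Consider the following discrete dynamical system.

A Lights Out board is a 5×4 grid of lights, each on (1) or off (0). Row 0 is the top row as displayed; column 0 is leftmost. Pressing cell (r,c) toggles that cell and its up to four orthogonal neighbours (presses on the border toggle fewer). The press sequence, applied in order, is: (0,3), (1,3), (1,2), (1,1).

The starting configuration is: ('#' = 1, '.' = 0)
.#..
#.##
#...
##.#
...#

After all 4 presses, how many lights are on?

8

0) .#..
#.##
#...
##.#
...#
1) .###
#.#.
#...
##.#
...#
2) .##.
#..#
#..#
##.#
...#
3) .#..
###.
#.##
##.#
...#
4) ....
....
####
##.#
...#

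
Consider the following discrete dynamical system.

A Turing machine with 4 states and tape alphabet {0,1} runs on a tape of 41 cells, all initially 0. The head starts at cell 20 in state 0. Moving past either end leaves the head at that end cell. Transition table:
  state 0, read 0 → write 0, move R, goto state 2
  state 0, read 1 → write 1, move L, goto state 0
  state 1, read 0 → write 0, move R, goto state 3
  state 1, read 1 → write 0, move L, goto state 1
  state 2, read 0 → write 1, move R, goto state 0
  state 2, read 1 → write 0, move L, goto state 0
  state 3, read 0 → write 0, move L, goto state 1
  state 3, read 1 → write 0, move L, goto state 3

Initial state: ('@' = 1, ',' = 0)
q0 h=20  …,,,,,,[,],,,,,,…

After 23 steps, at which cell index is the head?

[0] q0 h=20  …,,,,,,[,],,,,,,…
[1] q2 h=21  …,,,,,,[,],,,,,,…
[2] q0 h=22  …,,,,,@[,],,,,,,…
[3] q2 h=23  …,,,,@,[,],,,,,,…
[4] q0 h=24  …,,,@,@[,],,,,,,…
[5] q2 h=25  …,,@,@,[,],,,,,,…
[6] q0 h=26  …,@,@,@[,],,,,,,…
[7] q2 h=27  …@,@,@,[,],,,,,,…
[8] q0 h=28  …,@,@,@[,],,,,,,…
[9] q2 h=29  …@,@,@,[,],,,,,,…
[10] q0 h=30  …,@,@,@[,],,,,,,…
[11] q2 h=31  …@,@,@,[,],,,,,,…
[12] q0 h=32  …,@,@,@[,],,,,,,…
[13] q2 h=33  …@,@,@,[,],,,,,,…
[14] q0 h=34  …,@,@,@[,],,,,,,|
[15] q2 h=35  …@,@,@,[,],,,,,|
[16] q0 h=36  …,@,@,@[,],,,,|
[17] q2 h=37  …@,@,@,[,],,,|
[18] q0 h=38  …,@,@,@[,],,|
[19] q2 h=39  …@,@,@,[,],|
[20] q0 h=40  …,@,@,@[,]|
[21] q2 h=40  …,@,@,@[,]|
[22] q0 h=40  …,@,@,@[@]|
[23] q0 h=39  …@,@,@,[@]@|

39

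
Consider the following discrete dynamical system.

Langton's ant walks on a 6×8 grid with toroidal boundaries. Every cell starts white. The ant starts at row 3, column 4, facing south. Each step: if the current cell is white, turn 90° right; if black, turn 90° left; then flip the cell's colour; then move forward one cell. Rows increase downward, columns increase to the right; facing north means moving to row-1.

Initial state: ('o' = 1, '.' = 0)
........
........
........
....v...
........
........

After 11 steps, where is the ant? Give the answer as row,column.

[0] ........
........
........
....v...
........
........
[1] ........
........
........
...<o...
........
........
[2] ........
........
...^....
...oo...
........
........
[3] ........
........
...o>...
...oo...
........
........
[4] ........
........
...oo...
...ov...
........
........
[5] ........
........
...oo...
...o.>..
........
........
[6] ........
........
...oo...
...o.o..
.....v..
........
[7] ........
........
...oo...
...o.o..
....<o..
........
[8] ........
........
...oo...
...o^o..
....oo..
........
[9] ........
........
...oo...
...oo>..
....oo..
........
[10] ........
........
...oo^..
...oo...
....oo..
........
[11] ........
........
...ooo>.
...oo...
....oo..
........

2,6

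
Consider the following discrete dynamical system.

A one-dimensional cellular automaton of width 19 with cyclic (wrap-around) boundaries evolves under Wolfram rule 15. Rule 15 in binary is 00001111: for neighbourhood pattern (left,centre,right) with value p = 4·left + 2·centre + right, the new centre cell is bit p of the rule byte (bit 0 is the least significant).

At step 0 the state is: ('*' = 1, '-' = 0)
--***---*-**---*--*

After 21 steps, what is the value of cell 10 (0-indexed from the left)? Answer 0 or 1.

0

t=0: --***---*-**---*--*
t=1: -**---***-*--***-**
t=2: -*--***---*-**---*-
t=3: **-**---***-*--***-
t=4: *--*--***---*-**---
t=5: *-**-**---***-*--**
t=6: --*--*--***---*-**-
t=7: ***-**-**---***-*--
t=8: *---*--*--***---*-*
t=9: --***-**-**---***-*
t=10: -**---*--*--***---*
t=11: -*--***-**-**---***
t=12: -*-**---*--*--***--
t=13: **-*--***-**-**---*
t=14: ---*-**---*--*--***
t=15: -***-*--***-**-**--
t=16: **---*-**---*--*--*
t=17: ---***-*--***-**-**
t=18: -***---*-**---*--*-
t=19: **---***-*--***-**-
t=20: *--***---*-**---*--
t=21: *-**---***-*--***-*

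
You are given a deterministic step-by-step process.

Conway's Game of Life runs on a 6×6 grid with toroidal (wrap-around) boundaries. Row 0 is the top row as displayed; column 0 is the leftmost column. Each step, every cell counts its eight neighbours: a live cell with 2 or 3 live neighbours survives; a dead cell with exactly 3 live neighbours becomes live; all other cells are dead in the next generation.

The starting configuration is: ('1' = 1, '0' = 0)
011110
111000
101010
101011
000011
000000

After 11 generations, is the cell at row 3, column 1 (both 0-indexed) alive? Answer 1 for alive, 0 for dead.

0

[0] 011110
111000
101010
101011
000011
000000
[1] 100100
100010
001010
100000
100110
001001
[2] 110110
010010
010100
010010
110110
111001
[3] 000110
010011
110110
010011
000110
000000
[4] 000111
010000
010100
010000
000111
000000
[5] 000010
100100
110000
100100
000010
000000
[6] 000000
110001
111001
110001
000000
000000
[7] 100000
001001
001010
001001
100000
000000
[8] 000000
010101
011011
010101
000000
000000
[9] 000000
010101
010001
010101
000000
000000
[10] 000000
001010
010001
001010
000000
000000
[11] 000000
000000
011011
000000
000000
000000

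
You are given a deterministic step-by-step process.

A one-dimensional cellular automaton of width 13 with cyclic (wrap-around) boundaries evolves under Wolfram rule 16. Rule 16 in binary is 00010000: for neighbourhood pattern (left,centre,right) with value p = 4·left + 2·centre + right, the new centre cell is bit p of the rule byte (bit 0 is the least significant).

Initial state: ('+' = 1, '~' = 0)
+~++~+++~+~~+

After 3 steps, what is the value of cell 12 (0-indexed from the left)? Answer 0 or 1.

1

0) +~++~+++~+~~+
1) ~~~~~~~~~~+~~
2) ~~~~~~~~~~~+~
3) ~~~~~~~~~~~~+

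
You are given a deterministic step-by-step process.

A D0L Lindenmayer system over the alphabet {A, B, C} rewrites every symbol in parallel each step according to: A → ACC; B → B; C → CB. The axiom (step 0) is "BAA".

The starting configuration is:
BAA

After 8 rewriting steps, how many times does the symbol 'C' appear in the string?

32

step 0: BAA
step 1: BACCACC
step 2: BACCCBCBACCCBCB
step 3: BACCCBCBCBBCBBACCCBCBCBBCBB
step 4: BACCCBCBCBBCBBCBBBCBBBACCCBCBCBBCBBCBBBCBBB
step 5: BACCCBCBCBBCBBCBBBCBBBCBBBBCBBBBACCCBCBCBBCBBCBBBCBBBCBBBBCBBBB
step 6: BACCCBCBCBBCBBCBBBCBBBCBBBBCBBBBCBBBBBCBBBBBACCCBCBCBBCBBCBBBCBBBCBBBBCBBBBCBBBBBCBBBBB
step 7: BACCCBCBCBBCBBCBBBCBBBCBBBBCBBBBCBBBBBCBBBBBCBBBBBBCBBBBBBACCCBCBCBBCBBCBBBCBBBCBBBBCBBBBCBBBBBCBBBBBCBBBBBBCBBBBBB
step 8: BACCCBCBCBBCBBCBBBCBBBCBBBBCBBBBCBBBBBCBBBBBCBBBBBBCBBBBBB…BBCBBBCBBBBCBBBBCBBBBBCBBBBBCBBBBBBCBBBBBBCBBBBBBBCBBBBBBB  (len 147)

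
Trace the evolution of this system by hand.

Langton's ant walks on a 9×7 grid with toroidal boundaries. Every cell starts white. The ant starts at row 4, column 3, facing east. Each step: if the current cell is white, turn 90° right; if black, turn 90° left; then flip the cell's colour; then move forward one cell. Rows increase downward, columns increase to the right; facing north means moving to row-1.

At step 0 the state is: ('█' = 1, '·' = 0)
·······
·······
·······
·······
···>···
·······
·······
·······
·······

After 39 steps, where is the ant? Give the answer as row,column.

0) ·······
·······
·······
·······
···>···
·······
·······
·······
·······
1) ·······
·······
·······
·······
···█···
···v···
·······
·······
·······
2) ·······
·······
·······
·······
···█···
··<█···
·······
·······
·······
3) ·······
·······
·······
·······
··^█···
··██···
·······
·······
·······
4) ·······
·······
·······
·······
··█>···
··██···
·······
·······
·······
5) ·······
·······
·······
···^···
··█····
··██···
·······
·······
·······
6) ·······
·······
·······
···█>··
··█····
··██···
·······
·······
·······
7) ·······
·······
·······
···██··
··█·v··
··██···
·······
·······
·······
8) ·······
·······
·······
···██··
··█<█··
··██···
·······
·······
·······
9) ·······
·······
·······
···^█··
··███··
··██···
·······
·······
·······
10) ·······
·······
·······
··<·█··
··███··
··██···
·······
·······
·······
11) ·······
·······
··^····
··█·█··
··███··
··██···
·······
·······
·······
12) ·······
·······
··█>···
··█·█··
··███··
··██···
·······
·······
·······
13) ·······
·······
··██···
··█v█··
··███··
··██···
·······
·······
·······
14) ·······
·······
··██···
··<██··
··███··
··██···
·······
·······
·······
15) ·······
·······
··██···
···██··
··v██··
··██···
·······
·······
·······
16) ·······
·······
··██···
···██··
···>█··
··██···
·······
·······
·······
17) ·······
·······
··██···
···^█··
····█··
··██···
·······
·······
·······
18) ·······
·······
··██···
··<·█··
····█··
··██···
·······
·······
·······
19) ·······
·······
··^█···
··█·█··
····█··
··██···
·······
·······
·······
20) ·······
·······
·<·█···
··█·█··
····█··
··██···
·······
·······
·······
21) ·······
·^·····
·█·█···
··█·█··
····█··
··██···
·······
·······
·······
22) ·······
·█>····
·█·█···
··█·█··
····█··
··██···
·······
·······
·······
23) ·······
·██····
·█v█···
··█·█··
····█··
··██···
·······
·······
·······
24) ·······
·██····
·<██···
··█·█··
····█··
··██···
·······
·······
·······
25) ·······
·██····
··██···
·v█·█··
····█··
··██···
·······
·······
·······
26) ·······
·██····
··██···
<██·█··
····█··
··██···
·······
·······
·······
27) ·······
·██····
^·██···
███·█··
····█··
··██···
·······
·······
·······
28) ·······
·██····
█>██···
███·█··
····█··
··██···
·······
·······
·······
29) ·······
·██····
████···
█v█·█··
····█··
··██···
·······
·······
·······
30) ·······
·██····
████···
█·>·█··
····█··
··██···
·······
·······
·······
31) ·······
·██····
██^█···
█···█··
····█··
··██···
·······
·······
·······
32) ·······
·██····
█<·█···
█···█··
····█··
··██···
·······
·······
·······
33) ·······
·██····
█··█···
█v··█··
····█··
··██···
·······
·······
·······
34) ·······
·██····
█··█···
<█··█··
····█··
··██···
·······
·······
·······
35) ·······
·██····
█··█···
·█··█··
v···█··
··██···
·······
·······
·······
36) ·······
·██····
█··█···
·█··█··
█···█·<
··██···
·······
·······
·······
37) ·······
·██····
█··█···
·█··█·^
█···█·█
··██···
·······
·······
·······
38) ·······
·██····
█··█···
>█··█·█
█···█·█
··██···
·······
·······
·······
39) ·······
·██····
█··█···
██··█·█
v···█·█
··██···
·······
·······
·······

4,0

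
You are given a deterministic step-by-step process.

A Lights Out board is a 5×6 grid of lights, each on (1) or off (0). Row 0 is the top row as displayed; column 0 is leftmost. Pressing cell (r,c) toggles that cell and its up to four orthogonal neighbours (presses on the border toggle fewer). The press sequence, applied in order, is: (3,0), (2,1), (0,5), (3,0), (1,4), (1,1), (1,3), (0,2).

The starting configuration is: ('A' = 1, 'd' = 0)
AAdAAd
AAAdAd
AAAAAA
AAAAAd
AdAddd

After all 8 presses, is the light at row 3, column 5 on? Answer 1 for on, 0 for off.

gen 0: AAdAAd
AAAdAd
AAAAAA
AAAAAd
AdAddd
gen 1: AAdAAd
AAAdAd
dAAAAA
ddAAAd
ddAddd
gen 2: AAdAAd
AdAdAd
AddAAA
dAAAAd
ddAddd
gen 3: AAdAdA
AdAdAA
AddAAA
dAAAAd
ddAddd
gen 4: AAdAdA
AdAdAA
dddAAA
AdAAAd
AdAddd
gen 5: AAdAAA
AdAAdd
dddAdA
AdAAAd
AdAddd
gen 6: AddAAA
dAdAdd
dAdAdA
AdAAAd
AdAddd
gen 7: AdddAA
dAAdAd
dAdddA
AdAAAd
AdAddd
gen 8: AAAAAA
dAddAd
dAdddA
AdAAAd
AdAddd

0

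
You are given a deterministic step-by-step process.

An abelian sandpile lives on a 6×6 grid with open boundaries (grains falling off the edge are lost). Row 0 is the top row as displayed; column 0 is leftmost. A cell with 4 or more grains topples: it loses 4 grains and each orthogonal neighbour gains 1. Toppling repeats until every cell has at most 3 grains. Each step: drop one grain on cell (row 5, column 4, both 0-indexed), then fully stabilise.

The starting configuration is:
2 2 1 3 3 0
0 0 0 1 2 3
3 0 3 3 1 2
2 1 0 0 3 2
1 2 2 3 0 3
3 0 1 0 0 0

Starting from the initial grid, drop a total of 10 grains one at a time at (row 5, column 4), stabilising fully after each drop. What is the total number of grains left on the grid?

step 0: 2 2 1 3 3 0
0 0 0 1 2 3
3 0 3 3 1 2
2 1 0 0 3 2
1 2 2 3 0 3
3 0 1 0 0 0
step 1: 2 2 1 3 3 0
0 0 0 1 2 3
3 0 3 3 1 2
2 1 0 0 3 2
1 2 2 3 0 3
3 0 1 0 1 0
step 2: 2 2 1 3 3 0
0 0 0 1 2 3
3 0 3 3 1 2
2 1 0 0 3 2
1 2 2 3 0 3
3 0 1 0 2 0
step 3: 2 2 1 3 3 0
0 0 0 1 2 3
3 0 3 3 1 2
2 1 0 0 3 2
1 2 2 3 0 3
3 0 1 0 3 0
step 4: 2 2 1 3 3 0
0 0 0 1 2 3
3 0 3 3 1 2
2 1 0 0 3 2
1 2 2 3 1 3
3 0 1 1 0 1
step 5: 2 2 1 3 3 0
0 0 0 1 2 3
3 0 3 3 1 2
2 1 0 0 3 2
1 2 2 3 1 3
3 0 1 1 1 1
step 6: 2 2 1 3 3 0
0 0 0 1 2 3
3 0 3 3 1 2
2 1 0 0 3 2
1 2 2 3 1 3
3 0 1 1 2 1
step 7: 2 2 1 3 3 0
0 0 0 1 2 3
3 0 3 3 1 2
2 1 0 0 3 2
1 2 2 3 1 3
3 0 1 1 3 1
step 8: 2 2 1 3 3 0
0 0 0 1 2 3
3 0 3 3 1 2
2 1 0 0 3 2
1 2 2 3 2 3
3 0 1 2 0 2
step 9: 2 2 1 3 3 0
0 0 0 1 2 3
3 0 3 3 1 2
2 1 0 0 3 2
1 2 2 3 2 3
3 0 1 2 1 2
step 10: 2 2 1 3 3 0
0 0 0 1 2 3
3 0 3 3 1 2
2 1 0 0 3 2
1 2 2 3 2 3
3 0 1 2 2 2

60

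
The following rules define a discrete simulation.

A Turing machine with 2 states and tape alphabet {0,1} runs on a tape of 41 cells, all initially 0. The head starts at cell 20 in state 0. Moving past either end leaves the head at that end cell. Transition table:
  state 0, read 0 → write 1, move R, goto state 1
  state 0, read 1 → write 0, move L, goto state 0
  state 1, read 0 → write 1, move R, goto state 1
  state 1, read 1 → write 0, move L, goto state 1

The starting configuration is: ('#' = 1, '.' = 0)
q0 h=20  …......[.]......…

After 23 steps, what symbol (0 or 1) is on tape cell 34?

step 0: q0 h=20  …......[.]......…
step 1: q1 h=21  ….....#[.]......…
step 2: q1 h=22  …....##[.]......…
step 3: q1 h=23  …...###[.]......…
step 4: q1 h=24  …..####[.]......…
step 5: q1 h=25  ….#####[.]......…
step 6: q1 h=26  …######[.]......…
step 7: q1 h=27  …######[.]......…
step 8: q1 h=28  …######[.]......…
step 9: q1 h=29  …######[.]......…
step 10: q1 h=30  …######[.]......…
step 11: q1 h=31  …######[.]......…
step 12: q1 h=32  …######[.]......…
step 13: q1 h=33  …######[.]......…
step 14: q1 h=34  …######[.]......|
step 15: q1 h=35  …######[.].....|
step 16: q1 h=36  …######[.]....|
step 17: q1 h=37  …######[.]...|
step 18: q1 h=38  …######[.]..|
step 19: q1 h=39  …######[.].|
step 20: q1 h=40  …######[.]|
step 21: q1 h=40  …######[#]|
step 22: q1 h=39  …######[#].|
step 23: q1 h=38  …######[#]..|

1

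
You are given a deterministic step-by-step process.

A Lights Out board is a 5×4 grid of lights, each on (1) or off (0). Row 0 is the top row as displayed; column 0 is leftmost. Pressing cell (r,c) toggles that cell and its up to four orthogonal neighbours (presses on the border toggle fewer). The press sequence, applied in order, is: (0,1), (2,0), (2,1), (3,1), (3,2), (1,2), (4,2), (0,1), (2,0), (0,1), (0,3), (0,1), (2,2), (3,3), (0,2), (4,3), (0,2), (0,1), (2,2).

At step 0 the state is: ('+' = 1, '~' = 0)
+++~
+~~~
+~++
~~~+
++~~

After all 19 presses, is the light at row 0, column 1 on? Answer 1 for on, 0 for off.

0

0) +++~
+~~~
+~++
~~~+
++~~
1) ~~~~
++~~
+~++
~~~+
++~~
2) ~~~~
~+~~
~+++
+~~+
++~~
3) ~~~~
~~~~
+~~+
++~+
++~~
4) ~~~~
~~~~
++~+
~~++
+~~~
5) ~~~~
~~~~
++++
~+~~
+~+~
6) ~~+~
~+++
++~+
~+~~
+~+~
7) ~~+~
~+++
++~+
~++~
++~+
8) ++~~
~~++
++~+
~++~
++~+
9) ++~~
+~++
~~~+
+++~
++~+
10) ~~+~
++++
~~~+
+++~
++~+
11) ~~~+
+++~
~~~+
+++~
++~+
12) ++++
+~+~
~~~+
+++~
++~+
13) ++++
+~~~
~++~
++~~
++~+
14) ++++
+~~~
~+++
++++
++~~
15) +~~~
+~+~
~+++
++++
++~~
16) +~~~
+~+~
~+++
+++~
++++
17) ++++
+~~~
~+++
+++~
++++
18) ~~~+
++~~
~+++
+++~
++++
19) ~~~+
+++~
~~~~
++~~
++++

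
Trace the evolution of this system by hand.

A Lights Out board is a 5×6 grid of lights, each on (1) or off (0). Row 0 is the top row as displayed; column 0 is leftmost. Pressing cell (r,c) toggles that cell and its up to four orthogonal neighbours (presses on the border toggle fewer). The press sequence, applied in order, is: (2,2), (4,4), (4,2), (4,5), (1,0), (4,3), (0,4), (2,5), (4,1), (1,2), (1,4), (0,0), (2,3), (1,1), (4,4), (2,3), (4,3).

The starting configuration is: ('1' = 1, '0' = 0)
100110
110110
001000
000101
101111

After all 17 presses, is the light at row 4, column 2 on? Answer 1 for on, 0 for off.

1

step 0: 100110
110110
001000
000101
101111
step 1: 100110
111110
010100
001101
101111
step 2: 100110
111110
010100
001111
101000
step 3: 100110
111110
010100
000111
110100
step 4: 100110
111110
010100
000110
110111
step 5: 000110
001110
110100
000110
110111
step 6: 000110
001110
110100
000010
111001
step 7: 000001
001100
110100
000010
111001
step 8: 000001
001101
110111
000011
111001
step 9: 000001
001101
110111
010011
000001
step 10: 001001
010001
111111
010011
000001
step 11: 001011
010110
111101
010011
000001
step 12: 111011
110110
111101
010011
000001
step 13: 111011
110010
110011
010111
000001
step 14: 101011
001010
100011
010111
000001
step 15: 101011
001010
100011
010101
000110
step 16: 101011
001110
101101
010001
000110
step 17: 101011
001110
101101
010101
001000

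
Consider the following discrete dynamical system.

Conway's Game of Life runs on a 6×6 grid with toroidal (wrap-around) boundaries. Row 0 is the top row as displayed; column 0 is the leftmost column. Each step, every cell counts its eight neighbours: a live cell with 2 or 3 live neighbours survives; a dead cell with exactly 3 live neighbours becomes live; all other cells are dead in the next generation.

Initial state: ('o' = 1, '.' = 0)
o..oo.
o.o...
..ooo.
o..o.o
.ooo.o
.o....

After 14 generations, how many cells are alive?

0) o..oo.
o.o...
..ooo.
o..o.o
.ooo.o
.o....
1) o.oo.o
..o...
o.o.o.
o....o
.o.o.o
.o...o
2) o.oooo
o.o.o.
o..o..
..oo..
.oo..o
.o.o.o
3) ......
o.o...
....oo
o..oo.
.o....
......
4) ......
.....o
oo..o.
o..oo.
......
......
5) ......
o....o
oo.oo.
oo.oo.
......
......
6) ......
oo..oo
...o..
oo.oo.
......
......
7) o....o
o...oo
...o..
..ooo.
......
......
8) o...o.
o...o.
..o...
..ooo.
...o..
......
9) ......
.o.o..
.oo.oo
..o.o.
..ooo.
......
10) ......
oo.oo.
oo..oo
......
..o.o.
...o..
11) ..ooo.
.oooo.
.oooo.
oo.oo.
...o..
...o..
12) .o....
.....o
......
oo...o
...o..
......
13) ......
......
.....o
o.....
o.....
......
14) ......
......
......
o....o
......
......

2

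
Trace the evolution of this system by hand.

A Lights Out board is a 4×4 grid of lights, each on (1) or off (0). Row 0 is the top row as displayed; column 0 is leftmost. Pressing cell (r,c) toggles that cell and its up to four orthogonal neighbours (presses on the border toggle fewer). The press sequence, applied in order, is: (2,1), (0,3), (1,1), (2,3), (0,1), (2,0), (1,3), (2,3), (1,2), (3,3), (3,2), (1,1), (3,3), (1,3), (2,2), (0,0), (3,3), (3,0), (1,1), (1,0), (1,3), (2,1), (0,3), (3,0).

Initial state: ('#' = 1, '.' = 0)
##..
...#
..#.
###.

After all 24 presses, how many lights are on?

k=0  ##..
...#
..#.
###.
k=1  ##..
.#.#
##..
#.#.
k=2  ####
.#..
##..
#.#.
k=3  #.##
#.#.
#...
#.#.
k=4  #.##
#.##
#.##
#.##
k=5  .#.#
####
#.##
#.##
k=6  .#.#
.###
.###
..##
k=7  .#..
.#..
.##.
..##
k=8  .#..
.#.#
.#.#
..#.
k=9  .##.
..#.
.###
..#.
k=10  .##.
..#.
.##.
...#
k=11  .##.
..#.
.#..
.##.
k=12  ..#.
##..
....
.##.
k=13  ..#.
##..
...#
.#.#
k=14  ..##
####
....
.#.#
k=15  ..##
##.#
.###
.###
k=16  ####
.#.#
.###
.###
k=17  ####
.#.#
.##.
.#..
k=18  ####
.#.#
###.
#...
k=19  #.##
#.##
#.#.
#...
k=20  ..##
.###
..#.
#...
k=21  ..#.
.#..
..##
#...
k=22  ..#.
....
##.#
##..
k=23  ...#
...#
##.#
##..
k=24  ...#
...#
.#.#
....

4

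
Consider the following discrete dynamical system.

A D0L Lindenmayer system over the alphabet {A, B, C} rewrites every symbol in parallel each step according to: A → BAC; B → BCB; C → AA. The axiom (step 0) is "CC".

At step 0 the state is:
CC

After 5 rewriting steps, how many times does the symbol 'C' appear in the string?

step 0: CC
step 1: AAAA
step 2: BACBACBACBAC
step 3: BCBBACAABCBBACAABCBBACAABCBBACAA
step 4: BCBAABCBBCBBACAABACBACBCBAABCBBCBBACAABACBACBCBAABCBBCBBACAABACBACBCBAABCBBCBBACAABACBAC
step 5: BCBAABCBBACBACBCBAABCBBCBAABCBBCBBACAABACBACBCBBACAABCBBAC…BAABCBBACBACBCBAABCBBCBAABCBBCBBACAABACBACBCBBACAABCBBACAA  (len 240)

64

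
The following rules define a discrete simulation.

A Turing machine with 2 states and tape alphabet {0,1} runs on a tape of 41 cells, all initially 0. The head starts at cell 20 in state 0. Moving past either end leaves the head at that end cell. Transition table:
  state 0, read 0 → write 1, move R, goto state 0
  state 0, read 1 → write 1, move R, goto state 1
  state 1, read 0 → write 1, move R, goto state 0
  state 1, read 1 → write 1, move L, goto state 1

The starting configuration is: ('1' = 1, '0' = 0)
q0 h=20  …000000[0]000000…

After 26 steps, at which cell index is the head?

36

[0] q0 h=20  …000000[0]000000…
[1] q0 h=21  …000001[0]000000…
[2] q0 h=22  …000011[0]000000…
[3] q0 h=23  …000111[0]000000…
[4] q0 h=24  …001111[0]000000…
[5] q0 h=25  …011111[0]000000…
[6] q0 h=26  …111111[0]000000…
[7] q0 h=27  …111111[0]000000…
[8] q0 h=28  …111111[0]000000…
[9] q0 h=29  …111111[0]000000…
[10] q0 h=30  …111111[0]000000…
[11] q0 h=31  …111111[0]000000…
[12] q0 h=32  …111111[0]000000…
[13] q0 h=33  …111111[0]000000…
[14] q0 h=34  …111111[0]000000|
[15] q0 h=35  …111111[0]00000|
[16] q0 h=36  …111111[0]0000|
[17] q0 h=37  …111111[0]000|
[18] q0 h=38  …111111[0]00|
[19] q0 h=39  …111111[0]0|
[20] q0 h=40  …111111[0]|
[21] q0 h=40  …111111[1]|
[22] q1 h=40  …111111[1]|
[23] q1 h=39  …111111[1]1|
[24] q1 h=38  …111111[1]11|
[25] q1 h=37  …111111[1]111|
[26] q1 h=36  …111111[1]1111|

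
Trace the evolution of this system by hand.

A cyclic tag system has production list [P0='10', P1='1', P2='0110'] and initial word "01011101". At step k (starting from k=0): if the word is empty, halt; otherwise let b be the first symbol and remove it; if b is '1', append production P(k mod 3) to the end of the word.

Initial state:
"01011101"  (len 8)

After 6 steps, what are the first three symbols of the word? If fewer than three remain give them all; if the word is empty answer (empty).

[0] "01011101"  (len 8)
[1] "1011101"  (len 7)
[2] "0111011"  (len 7)
[3] "111011"  (len 6)
[4] "1101110"  (len 7)
[5] "1011101"  (len 7)
[6] "0111010110"  (len 10)

011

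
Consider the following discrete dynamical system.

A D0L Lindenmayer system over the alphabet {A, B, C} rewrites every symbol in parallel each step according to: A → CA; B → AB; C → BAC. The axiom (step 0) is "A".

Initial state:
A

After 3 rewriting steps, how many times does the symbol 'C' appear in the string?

k=0  A
k=1  CA
k=2  BACCA
k=3  ABCABACBACCA

4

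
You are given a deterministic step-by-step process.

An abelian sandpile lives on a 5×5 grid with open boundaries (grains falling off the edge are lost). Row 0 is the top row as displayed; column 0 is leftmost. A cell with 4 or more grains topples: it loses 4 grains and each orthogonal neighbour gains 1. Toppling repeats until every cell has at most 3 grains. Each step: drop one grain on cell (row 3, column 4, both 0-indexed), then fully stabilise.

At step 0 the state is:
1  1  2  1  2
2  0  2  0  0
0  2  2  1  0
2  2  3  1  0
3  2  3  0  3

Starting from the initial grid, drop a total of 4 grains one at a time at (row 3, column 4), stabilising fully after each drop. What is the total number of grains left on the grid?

k=0  1  1  2  1  2
2  0  2  0  0
0  2  2  1  0
2  2  3  1  0
3  2  3  0  3
k=1  1  1  2  1  2
2  0  2  0  0
0  2  2  1  0
2  2  3  1  1
3  2  3  0  3
k=2  1  1  2  1  2
2  0  2  0  0
0  2  2  1  0
2  2  3  1  2
3  2  3  0  3
k=3  1  1  2  1  2
2  0  2  0  0
0  2  2  1  0
2  2  3  1  3
3  2  3  0  3
k=4  1  1  2  1  2
2  0  2  0  0
0  2  2  1  1
2  2  3  2  1
3  2  3  1  0

36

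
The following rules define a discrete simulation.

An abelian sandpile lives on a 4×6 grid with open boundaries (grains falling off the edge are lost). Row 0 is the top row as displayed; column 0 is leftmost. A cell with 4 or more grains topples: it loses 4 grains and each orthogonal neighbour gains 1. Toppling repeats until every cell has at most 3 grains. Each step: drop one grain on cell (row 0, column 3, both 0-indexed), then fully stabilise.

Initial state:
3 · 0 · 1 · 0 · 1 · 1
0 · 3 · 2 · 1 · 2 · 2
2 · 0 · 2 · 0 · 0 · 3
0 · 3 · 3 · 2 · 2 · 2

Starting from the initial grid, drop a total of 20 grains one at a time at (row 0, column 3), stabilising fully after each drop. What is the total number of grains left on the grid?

k=0  3 · 0 · 1 · 0 · 1 · 1
0 · 3 · 2 · 1 · 2 · 2
2 · 0 · 2 · 0 · 0 · 3
0 · 3 · 3 · 2 · 2 · 2
k=1  3 · 0 · 1 · 1 · 1 · 1
0 · 3 · 2 · 1 · 2 · 2
2 · 0 · 2 · 0 · 0 · 3
0 · 3 · 3 · 2 · 2 · 2
k=2  3 · 0 · 1 · 2 · 1 · 1
0 · 3 · 2 · 1 · 2 · 2
2 · 0 · 2 · 0 · 0 · 3
0 · 3 · 3 · 2 · 2 · 2
k=3  3 · 0 · 1 · 3 · 1 · 1
0 · 3 · 2 · 1 · 2 · 2
2 · 0 · 2 · 0 · 0 · 3
0 · 3 · 3 · 2 · 2 · 2
k=4  3 · 0 · 2 · 0 · 2 · 1
0 · 3 · 2 · 2 · 2 · 2
2 · 0 · 2 · 0 · 0 · 3
0 · 3 · 3 · 2 · 2 · 2
k=5  3 · 0 · 2 · 1 · 2 · 1
0 · 3 · 2 · 2 · 2 · 2
2 · 0 · 2 · 0 · 0 · 3
0 · 3 · 3 · 2 · 2 · 2
k=6  3 · 0 · 2 · 2 · 2 · 1
0 · 3 · 2 · 2 · 2 · 2
2 · 0 · 2 · 0 · 0 · 3
0 · 3 · 3 · 2 · 2 · 2
k=7  3 · 0 · 2 · 3 · 2 · 1
0 · 3 · 2 · 2 · 2 · 2
2 · 0 · 2 · 0 · 0 · 3
0 · 3 · 3 · 2 · 2 · 2
k=8  3 · 0 · 3 · 0 · 3 · 1
0 · 3 · 2 · 3 · 2 · 2
2 · 0 · 2 · 0 · 0 · 3
0 · 3 · 3 · 2 · 2 · 2
k=9  3 · 0 · 3 · 1 · 3 · 1
0 · 3 · 2 · 3 · 2 · 2
2 · 0 · 2 · 0 · 0 · 3
0 · 3 · 3 · 2 · 2 · 2
k=10  3 · 0 · 3 · 2 · 3 · 1
0 · 3 · 2 · 3 · 2 · 2
2 · 0 · 2 · 0 · 0 · 3
0 · 3 · 3 · 2 · 2 · 2
k=11  3 · 0 · 3 · 3 · 3 · 1
0 · 3 · 2 · 3 · 2 · 2
2 · 0 · 2 · 0 · 0 · 3
0 · 3 · 3 · 2 · 2 · 2
k=12  3 · 2 · 1 · 3 · 1 · 2
1 · 0 · 1 · 2 · 0 · 3
2 · 1 · 3 · 1 · 1 · 3
0 · 3 · 3 · 2 · 2 · 2
k=13  3 · 2 · 2 · 0 · 2 · 2
1 · 0 · 1 · 3 · 0 · 3
2 · 1 · 3 · 1 · 1 · 3
0 · 3 · 3 · 2 · 2 · 2
k=14  3 · 2 · 2 · 1 · 2 · 2
1 · 0 · 1 · 3 · 0 · 3
2 · 1 · 3 · 1 · 1 · 3
0 · 3 · 3 · 2 · 2 · 2
k=15  3 · 2 · 2 · 2 · 2 · 2
1 · 0 · 1 · 3 · 0 · 3
2 · 1 · 3 · 1 · 1 · 3
0 · 3 · 3 · 2 · 2 · 2
k=16  3 · 2 · 2 · 3 · 2 · 2
1 · 0 · 1 · 3 · 0 · 3
2 · 1 · 3 · 1 · 1 · 3
0 · 3 · 3 · 2 · 2 · 2
k=17  3 · 2 · 3 · 1 · 3 · 2
1 · 0 · 2 · 0 · 1 · 3
2 · 1 · 3 · 2 · 1 · 3
0 · 3 · 3 · 2 · 2 · 2
k=18  3 · 2 · 3 · 2 · 3 · 2
1 · 0 · 2 · 0 · 1 · 3
2 · 1 · 3 · 2 · 1 · 3
0 · 3 · 3 · 2 · 2 · 2
k=19  3 · 2 · 3 · 3 · 3 · 2
1 · 0 · 2 · 0 · 1 · 3
2 · 1 · 3 · 2 · 1 · 3
0 · 3 · 3 · 2 · 2 · 2
k=20  3 · 3 · 0 · 2 · 0 · 3
1 · 0 · 3 · 1 · 2 · 3
2 · 1 · 3 · 2 · 1 · 3
0 · 3 · 3 · 2 · 2 · 2

45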